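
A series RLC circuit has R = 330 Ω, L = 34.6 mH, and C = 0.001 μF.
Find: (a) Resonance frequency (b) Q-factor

Step 1 — Resonance condition Im(Z)=0 gives ω₀ = 1/√(LC).
Step 2 — ω₀ = 1/√(0.0346·1e-09) = 1.7e+05 rad/s.
Step 3 — f₀ = ω₀/(2π) = 2.706e+04 Hz.
Step 4 — Series Q: Q = ω₀L/R = 1.7e+05·0.0346/330 = 17.82.

(a) f₀ = 2.706e+04 Hz  (b) Q = 17.82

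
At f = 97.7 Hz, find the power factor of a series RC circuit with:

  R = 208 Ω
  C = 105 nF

Step 1 — Angular frequency: ω = 2π·f = 2π·97.7 = 613.9 rad/s.
Step 2 — Component impedances:
  R: Z = R = 208 Ω
  C: Z = 1/(jωC) = -j/(ω·C) = 0 - j1.551e+04 Ω
Step 3 — Series combination: Z_total = R + C = 208 - j1.551e+04 Ω = 1.552e+04∠-89.2° Ω.
Step 4 — Power factor: PF = cos(φ) = Re(Z)/|Z| = 208/15516 = 0.01341.
Step 5 — Type: Im(Z) = -1.551e+04 ⇒ leading (phase φ = -89.2°).

PF = 0.01341 (leading, φ = -89.2°)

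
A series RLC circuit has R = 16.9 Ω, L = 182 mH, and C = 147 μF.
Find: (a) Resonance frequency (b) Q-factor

Step 1 — Resonance condition Im(Z)=0 gives ω₀ = 1/√(LC).
Step 2 — ω₀ = 1/√(0.182·0.000147) = 193.3 rad/s.
Step 3 — f₀ = ω₀/(2π) = 30.77 Hz.
Step 4 — Series Q: Q = ω₀L/R = 193.3·0.182/16.9 = 2.082.

(a) f₀ = 30.77 Hz  (b) Q = 2.082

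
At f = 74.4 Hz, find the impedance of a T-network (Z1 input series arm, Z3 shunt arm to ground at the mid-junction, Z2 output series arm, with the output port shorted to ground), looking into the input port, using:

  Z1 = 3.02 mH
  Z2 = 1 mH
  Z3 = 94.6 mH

Step 1 — Angular frequency: ω = 2π·f = 2π·74.4 = 467.5 rad/s.
Step 2 — Component impedances:
  Z1: Z = jωL = j·467.5·0.00302 = 0 + j1.412 Ω
  Z2: Z = jωL = j·467.5·0.001 = 0 + j0.4675 Ω
  Z3: Z = jωL = j·467.5·0.0946 = 0 + j44.22 Ω
Step 3 — With the output port shorted to ground, the output series arm Z2 runs from the junction to ground; the shunt arm Z3 also runs from the junction to ground. They appear in parallel: Z3 || Z2 = 0 + j0.4626 Ω.
Step 4 — Series with input arm Z1: Z_in = Z1 + (Z3 || Z2) = 0 + j1.874 Ω = 1.874∠90.0° Ω.

Z = 0 + j1.874 Ω = 1.874∠90.0° Ω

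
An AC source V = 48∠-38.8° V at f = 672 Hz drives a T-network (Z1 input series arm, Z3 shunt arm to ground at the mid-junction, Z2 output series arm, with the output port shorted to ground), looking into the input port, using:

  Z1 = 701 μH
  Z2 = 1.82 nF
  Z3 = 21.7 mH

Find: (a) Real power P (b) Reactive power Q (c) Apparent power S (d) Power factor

Step 1 — Angular frequency: ω = 2π·f = 2π·672 = 4222 rad/s.
Step 2 — Component impedances:
  Z1: Z = jωL = j·4222·0.000701 = 0 + j2.96 Ω
  Z2: Z = 1/(jωC) = -j/(ω·C) = 0 - j1.301e+05 Ω
  Z3: Z = jωL = j·4222·0.0217 = 0 + j91.62 Ω
Step 3 — With the output port shorted to ground, the output series arm Z2 runs from the junction to ground; the shunt arm Z3 also runs from the junction to ground. They appear in parallel: Z3 || Z2 = 0 + j91.69 Ω.
Step 4 — Series with input arm Z1: Z_in = Z1 + (Z3 || Z2) = 0 + j94.65 Ω = 94.65∠90.0° Ω.
Step 5 — Source phasor: V = 48∠-38.8° V = 37.41 - j30.08 V.
Step 6 — Current: I = V / Z = -0.3178 - j0.3952 A = 0.5071∠-128.8° A.
Step 7 — Complex power: S = V·I* = 0 + j24.34 VA.
Step 8 — Real power: P = Re(S) = 0 W.
Step 9 — Reactive power: Q = Im(S) = 24.34 VAR.
Step 10 — Apparent power: |S| = 24.34 VA.
Step 11 — Power factor: PF = P/|S| = 0 (lagging).

(a) P = 0 W  (b) Q = 24.34 VAR  (c) S = 24.34 VA  (d) PF = 0 (lagging)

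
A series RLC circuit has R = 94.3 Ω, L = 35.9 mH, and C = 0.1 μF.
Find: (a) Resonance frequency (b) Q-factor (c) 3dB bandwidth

Step 1 — Resonance: ω₀ = 1/√(LC) = 1/√(0.0359·1e-07) = 1.669e+04 rad/s.
Step 2 — f₀ = ω₀/(2π) = 2656 Hz.
Step 3 — Series Q: Q = ω₀L/R = 1.669e+04·0.0359/94.3 = 6.354.
Step 4 — Bandwidth: Δω = ω₀/Q = 2627 rad/s; BW = Δω/(2π) = 418.1 Hz.

(a) f₀ = 2656 Hz  (b) Q = 6.354  (c) BW = 418.1 Hz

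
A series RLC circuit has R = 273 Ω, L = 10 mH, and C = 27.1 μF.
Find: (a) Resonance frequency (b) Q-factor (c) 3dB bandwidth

Step 1 — Resonance: ω₀ = 1/√(LC) = 1/√(0.01·2.71e-05) = 1921 rad/s.
Step 2 — f₀ = ω₀/(2π) = 305.7 Hz.
Step 3 — Series Q: Q = ω₀L/R = 1921·0.01/273 = 0.07036.
Step 4 — Bandwidth: Δω = ω₀/Q = 2.73e+04 rad/s; BW = Δω/(2π) = 4345 Hz.

(a) f₀ = 305.7 Hz  (b) Q = 0.07036  (c) BW = 4345 Hz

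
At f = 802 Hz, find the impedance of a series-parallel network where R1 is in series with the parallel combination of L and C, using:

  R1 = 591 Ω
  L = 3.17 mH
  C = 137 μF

Step 1 — Angular frequency: ω = 2π·f = 2π·802 = 5039 rad/s.
Step 2 — Component impedances:
  R1: Z = R = 591 Ω
  L: Z = jωL = j·5039·0.00317 = 0 + j15.97 Ω
  C: Z = 1/(jωC) = -j/(ω·C) = 0 - j1.449 Ω
Step 3 — Parallel branch: L || C = 1/(1/L + 1/C) = 0 - j1.593 Ω.
Step 4 — Series with R1: Z_total = R1 + (L || C) = 591 - j1.593 Ω = 591∠-0.2° Ω.

Z = 591 - j1.593 Ω = 591∠-0.2° Ω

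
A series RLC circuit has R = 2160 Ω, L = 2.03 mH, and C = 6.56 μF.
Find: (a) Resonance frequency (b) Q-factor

Step 1 — Resonance condition Im(Z)=0 gives ω₀ = 1/√(LC).
Step 2 — ω₀ = 1/√(0.00203·6.56e-06) = 8666 rad/s.
Step 3 — f₀ = ω₀/(2π) = 1379 Hz.
Step 4 — Series Q: Q = ω₀L/R = 8666·0.00203/2160 = 0.008144.

(a) f₀ = 1379 Hz  (b) Q = 0.008144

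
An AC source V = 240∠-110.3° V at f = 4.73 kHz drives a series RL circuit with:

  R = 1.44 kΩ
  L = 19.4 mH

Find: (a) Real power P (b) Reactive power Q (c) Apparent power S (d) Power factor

Step 1 — Angular frequency: ω = 2π·f = 2π·4730 = 2.972e+04 rad/s.
Step 2 — Component impedances:
  R: Z = R = 1440 Ω
  L: Z = jωL = j·2.972e+04·0.0194 = 0 + j576.6 Ω
Step 3 — Series combination: Z_total = R + L = 1440 + j576.6 Ω = 1551∠21.8° Ω.
Step 4 — Source phasor: V = 240∠-110.3° V = -83.26 - j225.1 V.
Step 5 — Current: I = V / Z = -0.1038 - j0.1148 A = 0.1547∠-132.1° A.
Step 6 — Complex power: S = V·I* = 34.47 + j13.8 VA.
Step 7 — Real power: P = Re(S) = 34.47 W.
Step 8 — Reactive power: Q = Im(S) = 13.8 VAR.
Step 9 — Apparent power: |S| = 37.13 VA.
Step 10 — Power factor: PF = P/|S| = 0.9284 (lagging).

(a) P = 34.47 W  (b) Q = 13.8 VAR  (c) S = 37.13 VA  (d) PF = 0.9284 (lagging)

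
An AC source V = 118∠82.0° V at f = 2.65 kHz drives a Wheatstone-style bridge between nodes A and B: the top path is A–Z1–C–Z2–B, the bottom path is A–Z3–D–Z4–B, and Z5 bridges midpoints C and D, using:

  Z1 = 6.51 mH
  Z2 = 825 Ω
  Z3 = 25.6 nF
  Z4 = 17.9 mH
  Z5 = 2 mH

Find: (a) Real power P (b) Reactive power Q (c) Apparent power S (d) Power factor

Step 1 — Angular frequency: ω = 2π·f = 2π·2650 = 1.665e+04 rad/s.
Step 2 — Component impedances:
  Z1: Z = jωL = j·1.665e+04·0.00651 = 0 + j108.4 Ω
  Z2: Z = R = 825 Ω
  Z3: Z = 1/(jωC) = -j/(ω·C) = 0 - j2346 Ω
  Z4: Z = jωL = j·1.665e+04·0.0179 = 0 + j298 Ω
  Z5: Z = jωL = j·1.665e+04·0.002 = 0 + j33.3 Ω
Step 3 — Bridge requires nodal analysis (the Z5 bridge couples midpoints C and D, so the two paths cannot be reduced to a simple series/parallel combination). Setting node B to ground and injecting 1 A at node A, the 3-node admittance system at A, C, D solves to V_A = Z_AB = 116 + j402.2 Ω = 418.6∠73.9° Ω.
Step 4 — Source phasor: V = 118∠82.0° V = 16.42 + j116.9 V.
Step 5 — Current: I = V / Z = 0.2791 + j0.03969 A = 0.2819∠8.1° A.
Step 6 — Complex power: S = V·I* = 9.221 + j31.96 VA.
Step 7 — Real power: P = Re(S) = 9.221 W.
Step 8 — Reactive power: Q = Im(S) = 31.96 VAR.
Step 9 — Apparent power: |S| = 33.27 VA.
Step 10 — Power factor: PF = P/|S| = 0.2772 (lagging).

(a) P = 9.221 W  (b) Q = 31.96 VAR  (c) S = 33.27 VA  (d) PF = 0.2772 (lagging)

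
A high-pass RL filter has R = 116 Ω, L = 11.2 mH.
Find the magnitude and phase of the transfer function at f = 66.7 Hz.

Step 1 — Angular frequency: ω = 2π·66.7 = 419.1 rad/s.
Step 2 — Transfer function: H(jω) = jωL/(R + jωL).
Step 3 — Numerator jωL = j·4.694; denominator R + jωL = 116 + j4.694.
Step 4 — H = 0.001635 + j0.0404.
Step 5 — Magnitude: |H| = 0.04043 (-27.9 dB); phase: φ = 87.7°.

|H| = 0.04043 (-27.9 dB), φ = 87.7°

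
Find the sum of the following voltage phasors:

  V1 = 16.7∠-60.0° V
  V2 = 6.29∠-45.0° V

Step 1 — Convert each phasor to rectangular form:
  V1 = 16.7·(cos(-60.0°) + j·sin(-60.0°)) = 8.35 - j14.46 V
  V2 = 6.29·(cos(-45.0°) + j·sin(-45.0°)) = 4.448 - j4.448 V
Step 2 — Sum components: V_total = 12.8 - j18.91 V.
Step 3 — Convert to polar: |V_total| = 22.83 V, ∠V_total = -55.9°.

V_total = 22.83∠-55.9° V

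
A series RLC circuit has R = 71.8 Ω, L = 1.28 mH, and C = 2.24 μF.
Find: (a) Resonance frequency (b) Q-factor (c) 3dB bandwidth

Step 1 — Resonance condition Im(Z)=0 gives ω₀ = 1/√(LC).
Step 2 — ω₀ = 1/√(0.00128·2.24e-06) = 1.868e+04 rad/s.
Step 3 — f₀ = ω₀/(2π) = 2972 Hz.
Step 4 — Series Q: Q = ω₀L/R = 1.868e+04·0.00128/71.8 = 0.3329.
Step 5 — 3dB bandwidth: Δω = ω₀/Q = 5.609e+04 rad/s; BW = Δω/(2π) = 8928 Hz.

(a) f₀ = 2972 Hz  (b) Q = 0.3329  (c) BW = 8928 Hz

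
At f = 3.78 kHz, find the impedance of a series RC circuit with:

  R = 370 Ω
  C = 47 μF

Step 1 — Angular frequency: ω = 2π·f = 2π·3780 = 2.375e+04 rad/s.
Step 2 — Component impedances:
  R: Z = R = 370 Ω
  C: Z = 1/(jωC) = -j/(ω·C) = 0 - j0.8958 Ω
Step 3 — Series combination: Z_total = R + C = 370 - j0.8958 Ω = 370∠-0.1° Ω.

Z = 370 - j0.8958 Ω = 370∠-0.1° Ω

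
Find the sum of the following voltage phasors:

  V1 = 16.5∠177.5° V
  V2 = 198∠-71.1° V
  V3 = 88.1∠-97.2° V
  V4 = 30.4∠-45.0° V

Step 1 — Convert each phasor to rectangular form:
  V1 = 16.5·(cos(177.5°) + j·sin(177.5°)) = -16.48 + j0.7197 V
  V2 = 198·(cos(-71.1°) + j·sin(-71.1°)) = 64.14 - j187.3 V
  V3 = 88.1·(cos(-97.2°) + j·sin(-97.2°)) = -11.04 - j87.41 V
  V4 = 30.4·(cos(-45.0°) + j·sin(-45.0°)) = 21.5 - j21.5 V
Step 2 — Sum components: V_total = 58.11 - j295.5 V.
Step 3 — Convert to polar: |V_total| = 301.2 V, ∠V_total = -78.9°.

V_total = 301.2∠-78.9° V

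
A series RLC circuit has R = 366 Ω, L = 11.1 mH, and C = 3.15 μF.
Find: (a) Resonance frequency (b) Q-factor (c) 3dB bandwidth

Step 1 — Resonance condition Im(Z)=0 gives ω₀ = 1/√(LC).
Step 2 — ω₀ = 1/√(0.0111·3.15e-06) = 5348 rad/s.
Step 3 — f₀ = ω₀/(2π) = 851.1 Hz.
Step 4 — Series Q: Q = ω₀L/R = 5348·0.0111/366 = 0.1622.
Step 5 — 3dB bandwidth: Δω = ω₀/Q = 3.297e+04 rad/s; BW = Δω/(2π) = 5248 Hz.

(a) f₀ = 851.1 Hz  (b) Q = 0.1622  (c) BW = 5248 Hz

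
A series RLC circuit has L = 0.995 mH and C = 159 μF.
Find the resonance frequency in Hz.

Step 1 — Resonance condition Im(Z)=0 gives ω₀ = 1/√(LC).
Step 2 — ω₀ = 1/√(0.000995·0.000159) = 2514 rad/s.
Step 3 — f₀ = ω₀/(2π) = 400.1 Hz.

f₀ = 400.1 Hz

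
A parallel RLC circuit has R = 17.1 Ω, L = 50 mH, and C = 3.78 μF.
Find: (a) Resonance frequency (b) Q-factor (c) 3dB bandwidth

Step 1 — Resonance: ω₀ = 1/√(LC) = 1/√(0.05·3.78e-06) = 2300 rad/s.
Step 2 — f₀ = ω₀/(2π) = 366.1 Hz.
Step 3 — Parallel Q: Q = R/(ω₀L) = 17.1/(2300·0.05) = 0.1487.
Step 4 — Bandwidth: Δω = ω₀/Q = 1.547e+04 rad/s; BW = Δω/(2π) = 2462 Hz.

(a) f₀ = 366.1 Hz  (b) Q = 0.1487  (c) BW = 2462 Hz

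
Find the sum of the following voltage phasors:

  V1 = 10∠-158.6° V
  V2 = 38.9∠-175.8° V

Step 1 — Convert each phasor to rectangular form:
  V1 = 10·(cos(-158.6°) + j·sin(-158.6°)) = -9.311 - j3.649 V
  V2 = 38.9·(cos(-175.8°) + j·sin(-175.8°)) = -38.8 - j2.849 V
Step 2 — Sum components: V_total = -48.11 - j6.498 V.
Step 3 — Convert to polar: |V_total| = 48.54 V, ∠V_total = -172.3°.

V_total = 48.54∠-172.3° V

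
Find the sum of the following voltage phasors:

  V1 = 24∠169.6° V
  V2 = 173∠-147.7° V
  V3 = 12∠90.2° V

Step 1 — Convert each phasor to rectangular form:
  V1 = 24·(cos(169.6°) + j·sin(169.6°)) = -23.61 + j4.332 V
  V2 = 173·(cos(-147.7°) + j·sin(-147.7°)) = -146.2 - j92.44 V
  V3 = 12·(cos(90.2°) + j·sin(90.2°)) = -0.04189 + j12 V
Step 2 — Sum components: V_total = -169.9 - j76.11 V.
Step 3 — Convert to polar: |V_total| = 186.1 V, ∠V_total = -155.9°.

V_total = 186.1∠-155.9° V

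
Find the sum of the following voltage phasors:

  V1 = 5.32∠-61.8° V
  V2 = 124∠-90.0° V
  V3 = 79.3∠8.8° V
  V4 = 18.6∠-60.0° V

Step 1 — Convert each phasor to rectangular form:
  V1 = 5.32·(cos(-61.8°) + j·sin(-61.8°)) = 2.514 - j4.689 V
  V2 = 124·(cos(-90.0°) + j·sin(-90.0°)) = 0 - j124 V
  V3 = 79.3·(cos(8.8°) + j·sin(8.8°)) = 78.37 + j12.13 V
  V4 = 18.6·(cos(-60.0°) + j·sin(-60.0°)) = 9.3 - j16.11 V
Step 2 — Sum components: V_total = 90.18 - j132.7 V.
Step 3 — Convert to polar: |V_total| = 160.4 V, ∠V_total = -55.8°.

V_total = 160.4∠-55.8° V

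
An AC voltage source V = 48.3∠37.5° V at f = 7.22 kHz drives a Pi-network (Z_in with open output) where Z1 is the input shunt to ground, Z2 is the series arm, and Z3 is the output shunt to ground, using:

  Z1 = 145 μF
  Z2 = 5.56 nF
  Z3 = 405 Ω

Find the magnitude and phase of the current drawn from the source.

Step 1 — Angular frequency: ω = 2π·f = 2π·7220 = 4.536e+04 rad/s.
Step 2 — Component impedances:
  Z1: Z = 1/(jωC) = -j/(ω·C) = 0 - j0.152 Ω
  Z2: Z = 1/(jωC) = -j/(ω·C) = 0 - j3965 Ω
  Z3: Z = R = 405 Ω
Step 3 — With open output, the series arm Z2 and the output shunt Z3 appear in series to ground: Z2 + Z3 = 405 - j3965 Ω.
Step 4 — Parallel with input shunt Z1: Z_in = Z1 || (Z2 + Z3) = 5.893e-07 - j0.152 Ω = 0.152∠-90.0° Ω.
Step 5 — Source phasor: V = 48.3∠37.5° V = 38.32 + j29.4 V.
Step 6 — Ohm's law: I = V / Z_total = (38.32 + j29.4) / (5.893e-07 - j0.152) = -193.4 + j252.1 A.
Step 7 — Convert to polar: |I| = 317.7 A, ∠I = 127.5°.

I = 317.7∠127.5° A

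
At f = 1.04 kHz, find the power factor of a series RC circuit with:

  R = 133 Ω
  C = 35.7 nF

Step 1 — Angular frequency: ω = 2π·f = 2π·1040 = 6535 rad/s.
Step 2 — Component impedances:
  R: Z = R = 133 Ω
  C: Z = 1/(jωC) = -j/(ω·C) = 0 - j4287 Ω
Step 3 — Series combination: Z_total = R + C = 133 - j4287 Ω = 4289∠-88.2° Ω.
Step 4 — Power factor: PF = cos(φ) = Re(Z)/|Z| = 133/4289 = 0.03101.
Step 5 — Type: Im(Z) = -4287 ⇒ leading (phase φ = -88.2°).

PF = 0.03101 (leading, φ = -88.2°)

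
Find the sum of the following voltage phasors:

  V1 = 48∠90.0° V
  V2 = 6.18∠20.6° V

Step 1 — Convert each phasor to rectangular form:
  V1 = 48·(cos(90.0°) + j·sin(90.0°)) = 0 + j48 V
  V2 = 6.18·(cos(20.6°) + j·sin(20.6°)) = 5.785 + j2.174 V
Step 2 — Sum components: V_total = 5.785 + j50.17 V.
Step 3 — Convert to polar: |V_total| = 50.51 V, ∠V_total = 83.4°.

V_total = 50.51∠83.4° V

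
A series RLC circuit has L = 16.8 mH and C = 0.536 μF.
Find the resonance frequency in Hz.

Step 1 — Resonance condition Im(Z)=0 gives ω₀ = 1/√(LC).
Step 2 — ω₀ = 1/√(0.0168·5.36e-07) = 1.054e+04 rad/s.
Step 3 — f₀ = ω₀/(2π) = 1677 Hz.

f₀ = 1677 Hz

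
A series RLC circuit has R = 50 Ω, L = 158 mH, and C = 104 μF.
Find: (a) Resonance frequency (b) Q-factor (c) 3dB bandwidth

Step 1 — Resonance condition Im(Z)=0 gives ω₀ = 1/√(LC).
Step 2 — ω₀ = 1/√(0.158·0.000104) = 246.7 rad/s.
Step 3 — f₀ = ω₀/(2π) = 39.26 Hz.
Step 4 — Series Q: Q = ω₀L/R = 246.7·0.158/50 = 0.7795.
Step 5 — 3dB bandwidth: Δω = ω₀/Q = 316.5 rad/s; BW = Δω/(2π) = 50.37 Hz.

(a) f₀ = 39.26 Hz  (b) Q = 0.7795  (c) BW = 50.37 Hz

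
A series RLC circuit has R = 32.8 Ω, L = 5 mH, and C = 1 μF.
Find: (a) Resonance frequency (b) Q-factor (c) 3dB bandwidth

Step 1 — Resonance: ω₀ = 1/√(LC) = 1/√(0.005·1e-06) = 1.414e+04 rad/s.
Step 2 — f₀ = ω₀/(2π) = 2251 Hz.
Step 3 — Series Q: Q = ω₀L/R = 1.414e+04·0.005/32.8 = 2.156.
Step 4 — Bandwidth: Δω = ω₀/Q = 6560 rad/s; BW = Δω/(2π) = 1044 Hz.

(a) f₀ = 2251 Hz  (b) Q = 2.156  (c) BW = 1044 Hz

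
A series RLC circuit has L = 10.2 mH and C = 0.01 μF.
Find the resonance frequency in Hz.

Step 1 — Resonance condition Im(Z)=0 gives ω₀ = 1/√(LC).
Step 2 — ω₀ = 1/√(0.0102·1e-08) = 9.901e+04 rad/s.
Step 3 — f₀ = ω₀/(2π) = 1.576e+04 Hz.

f₀ = 1.576e+04 Hz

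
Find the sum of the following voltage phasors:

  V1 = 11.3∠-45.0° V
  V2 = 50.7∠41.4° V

Step 1 — Convert each phasor to rectangular form:
  V1 = 11.3·(cos(-45.0°) + j·sin(-45.0°)) = 7.99 - j7.99 V
  V2 = 50.7·(cos(41.4°) + j·sin(41.4°)) = 38.03 + j33.53 V
Step 2 — Sum components: V_total = 46.02 + j25.54 V.
Step 3 — Convert to polar: |V_total| = 52.63 V, ∠V_total = 29.0°.

V_total = 52.63∠29.0° V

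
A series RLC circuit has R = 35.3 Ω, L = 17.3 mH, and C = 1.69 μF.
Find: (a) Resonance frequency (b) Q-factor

Step 1 — Resonance condition Im(Z)=0 gives ω₀ = 1/√(LC).
Step 2 — ω₀ = 1/√(0.0173·1.69e-06) = 5848 rad/s.
Step 3 — f₀ = ω₀/(2π) = 930.8 Hz.
Step 4 — Series Q: Q = ω₀L/R = 5848·0.0173/35.3 = 2.866.

(a) f₀ = 930.8 Hz  (b) Q = 2.866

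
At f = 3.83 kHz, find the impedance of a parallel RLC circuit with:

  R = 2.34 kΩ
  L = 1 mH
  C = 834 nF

Step 1 — Angular frequency: ω = 2π·f = 2π·3830 = 2.406e+04 rad/s.
Step 2 — Component impedances:
  R: Z = R = 2340 Ω
  L: Z = jωL = j·2.406e+04·0.001 = 0 + j24.06 Ω
  C: Z = 1/(jωC) = -j/(ω·C) = 0 - j49.83 Ω
Step 3 — Parallel combination: 1/Z_total = 1/R + 1/L + 1/C; Z_total = 0.9254 + j46.53 Ω = 46.54∠88.9° Ω.

Z = 0.9254 + j46.53 Ω = 46.54∠88.9° Ω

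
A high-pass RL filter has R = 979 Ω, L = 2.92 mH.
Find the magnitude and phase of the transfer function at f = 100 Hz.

Step 1 — Angular frequency: ω = 2π·100 = 628.3 rad/s.
Step 2 — Transfer function: H(jω) = jωL/(R + jωL).
Step 3 — Numerator jωL = j·1.835; denominator R + jωL = 979 + j1.835.
Step 4 — H = 3.512e-06 + j0.001874.
Step 5 — Magnitude: |H| = 0.001874 (-54.5 dB); phase: φ = 89.9°.

|H| = 0.001874 (-54.5 dB), φ = 89.9°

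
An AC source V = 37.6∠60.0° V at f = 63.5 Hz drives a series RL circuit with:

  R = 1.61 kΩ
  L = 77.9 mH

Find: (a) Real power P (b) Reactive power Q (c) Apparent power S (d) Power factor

Step 1 — Angular frequency: ω = 2π·f = 2π·63.5 = 399 rad/s.
Step 2 — Component impedances:
  R: Z = R = 1610 Ω
  L: Z = jωL = j·399·0.0779 = 0 + j31.08 Ω
Step 3 — Series combination: Z_total = R + L = 1610 + j31.08 Ω = 1610∠1.1° Ω.
Step 4 — Source phasor: V = 37.6∠60.0° V = 18.8 + j32.56 V.
Step 5 — Current: I = V / Z = 0.01206 + j0.01999 A = 0.02335∠58.9° A.
Step 6 — Complex power: S = V·I* = 0.8778 + j0.01695 VA.
Step 7 — Real power: P = Re(S) = 0.8778 W.
Step 8 — Reactive power: Q = Im(S) = 0.01695 VAR.
Step 9 — Apparent power: |S| = 0.8779 VA.
Step 10 — Power factor: PF = P/|S| = 0.9998 (lagging).

(a) P = 0.8778 W  (b) Q = 0.01695 VAR  (c) S = 0.8779 VA  (d) PF = 0.9998 (lagging)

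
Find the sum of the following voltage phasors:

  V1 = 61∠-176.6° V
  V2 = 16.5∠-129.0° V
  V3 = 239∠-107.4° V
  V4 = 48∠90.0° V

Step 1 — Convert each phasor to rectangular form:
  V1 = 61·(cos(-176.6°) + j·sin(-176.6°)) = -60.89 - j3.618 V
  V2 = 16.5·(cos(-129.0°) + j·sin(-129.0°)) = -10.38 - j12.82 V
  V3 = 239·(cos(-107.4°) + j·sin(-107.4°)) = -71.47 - j228.1 V
  V4 = 48·(cos(90.0°) + j·sin(90.0°)) = 0 + j48 V
Step 2 — Sum components: V_total = -142.7 - j196.5 V.
Step 3 — Convert to polar: |V_total| = 242.9 V, ∠V_total = -126.0°.

V_total = 242.9∠-126.0° V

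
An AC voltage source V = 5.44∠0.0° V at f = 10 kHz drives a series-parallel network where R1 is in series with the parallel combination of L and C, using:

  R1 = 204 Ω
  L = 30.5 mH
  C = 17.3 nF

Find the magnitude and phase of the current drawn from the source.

Step 1 — Angular frequency: ω = 2π·f = 2π·1e+04 = 6.283e+04 rad/s.
Step 2 — Component impedances:
  R1: Z = R = 204 Ω
  L: Z = jωL = j·6.283e+04·0.0305 = 0 + j1916 Ω
  C: Z = 1/(jωC) = -j/(ω·C) = 0 - j920 Ω
Step 3 — Parallel branch: L || C = 1/(1/L + 1/C) = 0 - j1769 Ω.
Step 4 — Series with R1: Z_total = R1 + (L || C) = 204 - j1769 Ω = 1781∠-83.4° Ω.
Step 5 — Source phasor: V = 5.44∠0.0° V = 5.44 V.
Step 6 — Ohm's law: I = V / Z_total = (5.44) / (204 - j1769) = 0.0003498 + j0.003034 A.
Step 7 — Convert to polar: |I| = 0.003054 A, ∠I = 83.4°.

I = 0.003054∠83.4° A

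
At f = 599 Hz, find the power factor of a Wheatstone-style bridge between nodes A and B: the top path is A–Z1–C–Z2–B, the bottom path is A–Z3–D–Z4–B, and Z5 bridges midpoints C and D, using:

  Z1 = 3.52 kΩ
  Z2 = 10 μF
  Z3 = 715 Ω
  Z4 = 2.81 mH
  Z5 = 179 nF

Step 1 — Angular frequency: ω = 2π·f = 2π·599 = 3764 rad/s.
Step 2 — Component impedances:
  Z1: Z = R = 3520 Ω
  Z2: Z = 1/(jωC) = -j/(ω·C) = 0 - j26.57 Ω
  Z3: Z = R = 715 Ω
  Z4: Z = jωL = j·3764·0.00281 = 0 + j10.58 Ω
  Z5: Z = 1/(jωC) = -j/(ω·C) = 0 - j1484 Ω
Step 3 — Bridge requires nodal analysis (the Z5 bridge couples midpoints C and D, so the two paths cannot be reduced to a simple series/parallel combination). Setting node B to ground and injecting 1 A at node A, the 3-node admittance system at A, C, D solves to V_A = Z_AB = 594.3 + j6.666 Ω = 594.4∠0.6° Ω.
Step 4 — Power factor: PF = cos(φ) = Re(Z)/|Z| = 594.33/594.36 = 0.9999.
Step 5 — Type: Im(Z) = 6.666 ⇒ lagging (phase φ = 0.6°).

PF = 0.9999 (lagging, φ = 0.6°)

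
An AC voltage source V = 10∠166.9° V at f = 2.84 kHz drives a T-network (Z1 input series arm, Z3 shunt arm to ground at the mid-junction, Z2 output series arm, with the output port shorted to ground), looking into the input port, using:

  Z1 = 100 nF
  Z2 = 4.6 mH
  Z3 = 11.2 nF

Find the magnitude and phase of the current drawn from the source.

Step 1 — Angular frequency: ω = 2π·f = 2π·2840 = 1.784e+04 rad/s.
Step 2 — Component impedances:
  Z1: Z = 1/(jωC) = -j/(ω·C) = 0 - j560.4 Ω
  Z2: Z = jωL = j·1.784e+04·0.0046 = 0 + j82.08 Ω
  Z3: Z = 1/(jωC) = -j/(ω·C) = 0 - j5004 Ω
Step 3 — With the output port shorted to ground, the output series arm Z2 runs from the junction to ground; the shunt arm Z3 also runs from the junction to ground. They appear in parallel: Z3 || Z2 = 0 + j83.45 Ω.
Step 4 — Series with input arm Z1: Z_in = Z1 + (Z3 || Z2) = 0 - j477 Ω = 477∠-90.0° Ω.
Step 5 — Source phasor: V = 10∠166.9° V = -9.74 + j2.267 V.
Step 6 — Ohm's law: I = V / Z_total = (-9.74 + j2.267) / (0 - j477) = -0.004752 - j0.02042 A.
Step 7 — Convert to polar: |I| = 0.02097 A, ∠I = -103.1°.

I = 0.02097∠-103.1° A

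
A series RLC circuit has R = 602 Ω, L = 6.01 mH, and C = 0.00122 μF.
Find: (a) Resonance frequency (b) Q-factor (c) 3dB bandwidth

Step 1 — Resonance condition Im(Z)=0 gives ω₀ = 1/√(LC).
Step 2 — ω₀ = 1/√(0.00601·1.22e-09) = 3.693e+05 rad/s.
Step 3 — f₀ = ω₀/(2π) = 5.878e+04 Hz.
Step 4 — Series Q: Q = ω₀L/R = 3.693e+05·0.00601/602 = 3.687.
Step 5 — 3dB bandwidth: Δω = ω₀/Q = 1.002e+05 rad/s; BW = Δω/(2π) = 1.594e+04 Hz.

(a) f₀ = 5.878e+04 Hz  (b) Q = 3.687  (c) BW = 1.594e+04 Hz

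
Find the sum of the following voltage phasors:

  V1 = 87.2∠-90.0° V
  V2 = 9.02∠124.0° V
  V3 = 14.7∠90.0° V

Step 1 — Convert each phasor to rectangular form:
  V1 = 87.2·(cos(-90.0°) + j·sin(-90.0°)) = 0 - j87.2 V
  V2 = 9.02·(cos(124.0°) + j·sin(124.0°)) = -5.044 + j7.478 V
  V3 = 14.7·(cos(90.0°) + j·sin(90.0°)) = 0 + j14.7 V
Step 2 — Sum components: V_total = -5.044 - j65.02 V.
Step 3 — Convert to polar: |V_total| = 65.22 V, ∠V_total = -94.4°.

V_total = 65.22∠-94.4° V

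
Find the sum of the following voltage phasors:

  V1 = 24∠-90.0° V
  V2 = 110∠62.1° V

Step 1 — Convert each phasor to rectangular form:
  V1 = 24·(cos(-90.0°) + j·sin(-90.0°)) = 0 - j24 V
  V2 = 110·(cos(62.1°) + j·sin(62.1°)) = 51.47 + j97.21 V
Step 2 — Sum components: V_total = 51.47 + j73.21 V.
Step 3 — Convert to polar: |V_total| = 89.5 V, ∠V_total = 54.9°.

V_total = 89.5∠54.9° V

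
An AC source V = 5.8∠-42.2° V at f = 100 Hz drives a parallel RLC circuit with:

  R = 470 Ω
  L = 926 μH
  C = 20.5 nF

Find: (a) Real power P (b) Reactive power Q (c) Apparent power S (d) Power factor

Step 1 — Angular frequency: ω = 2π·f = 2π·100 = 628.3 rad/s.
Step 2 — Component impedances:
  R: Z = R = 470 Ω
  L: Z = jωL = j·628.3·0.000926 = 0 + j0.5818 Ω
  C: Z = 1/(jωC) = -j/(ω·C) = 0 - j7.764e+04 Ω
Step 3 — Parallel combination: 1/Z_total = 1/R + 1/L + 1/C; Z_total = 0.0007203 + j0.5818 Ω = 0.5818∠89.9° Ω.
Step 4 — Source phasor: V = 5.8∠-42.2° V = 4.297 - j3.896 V.
Step 5 — Current: I = V / Z = -6.687 - j7.393 A = 9.969∠-132.1° A.
Step 6 — Complex power: S = V·I* = 0.07157 + j57.82 VA.
Step 7 — Real power: P = Re(S) = 0.07157 W.
Step 8 — Reactive power: Q = Im(S) = 57.82 VAR.
Step 9 — Apparent power: |S| = 57.82 VA.
Step 10 — Power factor: PF = P/|S| = 0.001238 (lagging).

(a) P = 0.07157 W  (b) Q = 57.82 VAR  (c) S = 57.82 VA  (d) PF = 0.001238 (lagging)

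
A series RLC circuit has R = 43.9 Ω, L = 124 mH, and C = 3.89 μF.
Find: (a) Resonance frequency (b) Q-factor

Step 1 — Resonance condition Im(Z)=0 gives ω₀ = 1/√(LC).
Step 2 — ω₀ = 1/√(0.124·3.89e-06) = 1440 rad/s.
Step 3 — f₀ = ω₀/(2π) = 229.2 Hz.
Step 4 — Series Q: Q = ω₀L/R = 1440·0.124/43.9 = 4.067.

(a) f₀ = 229.2 Hz  (b) Q = 4.067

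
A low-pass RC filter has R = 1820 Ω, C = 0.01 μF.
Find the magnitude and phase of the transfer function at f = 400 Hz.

Step 1 — Angular frequency: ω = 2π·400 = 2513 rad/s.
Step 2 — Transfer function: H(jω) = 1/(1 + jωRC).
Step 3 — Denominator: 1 + jωRC = 1 + j·2513·1820·1e-08 = 1 + j0.04574.
Step 4 — H = 0.9979 - j0.04565.
Step 5 — Magnitude: |H| = 0.999 (-0.0 dB); phase: φ = -2.6°.

|H| = 0.999 (-0.0 dB), φ = -2.6°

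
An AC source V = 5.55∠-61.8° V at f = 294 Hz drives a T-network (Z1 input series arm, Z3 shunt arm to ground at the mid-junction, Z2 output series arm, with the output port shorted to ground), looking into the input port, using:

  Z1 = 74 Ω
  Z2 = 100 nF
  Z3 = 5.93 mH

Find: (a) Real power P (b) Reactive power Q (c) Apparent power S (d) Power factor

Step 1 — Angular frequency: ω = 2π·f = 2π·294 = 1847 rad/s.
Step 2 — Component impedances:
  Z1: Z = R = 74 Ω
  Z2: Z = 1/(jωC) = -j/(ω·C) = 0 - j5413 Ω
  Z3: Z = jωL = j·1847·0.00593 = 0 + j10.95 Ω
Step 3 — With the output port shorted to ground, the output series arm Z2 runs from the junction to ground; the shunt arm Z3 also runs from the junction to ground. They appear in parallel: Z3 || Z2 = 0 + j10.98 Ω.
Step 4 — Series with input arm Z1: Z_in = Z1 + (Z3 || Z2) = 74 + j10.98 Ω = 74.81∠8.4° Ω.
Step 5 — Source phasor: V = 5.55∠-61.8° V = 2.623 - j4.891 V.
Step 6 — Current: I = V / Z = 0.02509 - j0.06982 A = 0.07419∠-70.2° A.
Step 7 — Complex power: S = V·I* = 0.4073 + j0.06041 VA.
Step 8 — Real power: P = Re(S) = 0.4073 W.
Step 9 — Reactive power: Q = Im(S) = 0.06041 VAR.
Step 10 — Apparent power: |S| = 0.4117 VA.
Step 11 — Power factor: PF = P/|S| = 0.9892 (lagging).

(a) P = 0.4073 W  (b) Q = 0.06041 VAR  (c) S = 0.4117 VA  (d) PF = 0.9892 (lagging)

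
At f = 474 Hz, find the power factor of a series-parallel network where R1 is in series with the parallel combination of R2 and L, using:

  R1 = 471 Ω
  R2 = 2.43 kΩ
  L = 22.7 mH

Step 1 — Angular frequency: ω = 2π·f = 2π·474 = 2978 rad/s.
Step 2 — Component impedances:
  R1: Z = R = 471 Ω
  R2: Z = R = 2430 Ω
  L: Z = jωL = j·2978·0.0227 = 0 + j67.61 Ω
Step 3 — Parallel branch: R2 || L = 1/(1/R2 + 1/L) = 1.879 + j67.55 Ω.
Step 4 — Series with R1: Z_total = R1 + (R2 || L) = 472.9 + j67.55 Ω = 477.7∠8.1° Ω.
Step 5 — Power factor: PF = cos(φ) = Re(Z)/|Z| = 472.879/477.68 = 0.9899.
Step 6 — Type: Im(Z) = 67.55 ⇒ lagging (phase φ = 8.1°).

PF = 0.9899 (lagging, φ = 8.1°)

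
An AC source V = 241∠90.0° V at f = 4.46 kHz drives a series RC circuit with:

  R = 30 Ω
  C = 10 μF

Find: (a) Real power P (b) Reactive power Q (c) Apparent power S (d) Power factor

Step 1 — Angular frequency: ω = 2π·f = 2π·4460 = 2.802e+04 rad/s.
Step 2 — Component impedances:
  R: Z = R = 30 Ω
  C: Z = 1/(jωC) = -j/(ω·C) = 0 - j3.568 Ω
Step 3 — Series combination: Z_total = R + C = 30 - j3.568 Ω = 30.21∠-6.8° Ω.
Step 4 — Source phasor: V = 241∠90.0° V = 0 + j241 V.
Step 5 — Current: I = V / Z = -0.9422 + j7.921 A = 7.977∠96.8° A.
Step 6 — Complex power: S = V·I* = 1909 - j227.1 VA.
Step 7 — Real power: P = Re(S) = 1909 W.
Step 8 — Reactive power: Q = Im(S) = -227.1 VAR.
Step 9 — Apparent power: |S| = 1922 VA.
Step 10 — Power factor: PF = P/|S| = 0.993 (leading).

(a) P = 1909 W  (b) Q = -227.1 VAR  (c) S = 1922 VA  (d) PF = 0.993 (leading)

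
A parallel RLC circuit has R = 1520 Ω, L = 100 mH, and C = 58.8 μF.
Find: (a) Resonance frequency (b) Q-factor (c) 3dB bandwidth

Step 1 — Resonance: ω₀ = 1/√(LC) = 1/√(0.1·5.88e-05) = 412.4 rad/s.
Step 2 — f₀ = ω₀/(2π) = 65.63 Hz.
Step 3 — Parallel Q: Q = R/(ω₀L) = 1520/(412.4·0.1) = 36.86.
Step 4 — Bandwidth: Δω = ω₀/Q = 11.19 rad/s; BW = Δω/(2π) = 1.781 Hz.

(a) f₀ = 65.63 Hz  (b) Q = 36.86  (c) BW = 1.781 Hz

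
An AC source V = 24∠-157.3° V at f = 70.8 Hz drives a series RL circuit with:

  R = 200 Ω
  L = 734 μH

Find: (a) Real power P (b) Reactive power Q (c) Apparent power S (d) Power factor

Step 1 — Angular frequency: ω = 2π·f = 2π·70.8 = 444.8 rad/s.
Step 2 — Component impedances:
  R: Z = R = 200 Ω
  L: Z = jωL = j·444.8·0.000734 = 0 + j0.3265 Ω
Step 3 — Series combination: Z_total = R + L = 200 + j0.3265 Ω = 200∠0.1° Ω.
Step 4 — Source phasor: V = 24∠-157.3° V = -22.14 - j9.262 V.
Step 5 — Current: I = V / Z = -0.1108 - j0.04613 A = 0.12∠-157.4° A.
Step 6 — Complex power: S = V·I* = 2.88 + j0.004702 VA.
Step 7 — Real power: P = Re(S) = 2.88 W.
Step 8 — Reactive power: Q = Im(S) = 0.004702 VAR.
Step 9 — Apparent power: |S| = 2.88 VA.
Step 10 — Power factor: PF = P/|S| = 1 (lagging).

(a) P = 2.88 W  (b) Q = 0.004702 VAR  (c) S = 2.88 VA  (d) PF = 1 (lagging)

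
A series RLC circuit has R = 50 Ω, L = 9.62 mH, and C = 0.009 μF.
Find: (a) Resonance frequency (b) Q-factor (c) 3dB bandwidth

Step 1 — Resonance: ω₀ = 1/√(LC) = 1/√(0.00962·9e-09) = 1.075e+05 rad/s.
Step 2 — f₀ = ω₀/(2π) = 1.71e+04 Hz.
Step 3 — Series Q: Q = ω₀L/R = 1.075e+05·0.00962/50 = 20.68.
Step 4 — Bandwidth: Δω = ω₀/Q = 5198 rad/s; BW = Δω/(2π) = 827.2 Hz.

(a) f₀ = 1.71e+04 Hz  (b) Q = 20.68  (c) BW = 827.2 Hz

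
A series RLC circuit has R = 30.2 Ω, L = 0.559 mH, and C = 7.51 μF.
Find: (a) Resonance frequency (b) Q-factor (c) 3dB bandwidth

Step 1 — Resonance: ω₀ = 1/√(LC) = 1/√(0.000559·7.51e-06) = 1.543e+04 rad/s.
Step 2 — f₀ = ω₀/(2π) = 2456 Hz.
Step 3 — Series Q: Q = ω₀L/R = 1.543e+04·0.000559/30.2 = 0.2857.
Step 4 — Bandwidth: Δω = ω₀/Q = 5.403e+04 rad/s; BW = Δω/(2π) = 8598 Hz.

(a) f₀ = 2456 Hz  (b) Q = 0.2857  (c) BW = 8598 Hz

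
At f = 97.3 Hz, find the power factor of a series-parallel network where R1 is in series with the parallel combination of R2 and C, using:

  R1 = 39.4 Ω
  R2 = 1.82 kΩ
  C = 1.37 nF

Step 1 — Angular frequency: ω = 2π·f = 2π·97.3 = 611.4 rad/s.
Step 2 — Component impedances:
  R1: Z = R = 39.4 Ω
  R2: Z = R = 1820 Ω
  C: Z = 1/(jωC) = -j/(ω·C) = 0 - j1.194e+06 Ω
Step 3 — Parallel branch: R2 || C = 1/(1/R2 + 1/C) = 1820 - j2.774 Ω.
Step 4 — Series with R1: Z_total = R1 + (R2 || C) = 1859 - j2.774 Ω = 1859∠-0.1° Ω.
Step 5 — Power factor: PF = cos(φ) = Re(Z)/|Z| = 1859/1859 = 1.
Step 6 — Type: Im(Z) = -2.774 ⇒ leading (phase φ = -0.1°).

PF = 1 (leading, φ = -0.1°)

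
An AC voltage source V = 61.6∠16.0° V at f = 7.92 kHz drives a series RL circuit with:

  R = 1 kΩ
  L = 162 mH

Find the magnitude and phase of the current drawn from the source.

Step 1 — Angular frequency: ω = 2π·f = 2π·7920 = 4.976e+04 rad/s.
Step 2 — Component impedances:
  R: Z = R = 1000 Ω
  L: Z = jωL = j·4.976e+04·0.162 = 0 + j8062 Ω
Step 3 — Series combination: Z_total = R + L = 1000 + j8062 Ω = 8123∠82.9° Ω.
Step 4 — Source phasor: V = 61.6∠16.0° V = 59.21 + j16.98 V.
Step 5 — Ohm's law: I = V / Z_total = (59.21 + j16.98) / (1000 + j8062) = 0.002972 - j0.006977 A.
Step 6 — Convert to polar: |I| = 0.007583 A, ∠I = -66.9°.

I = 0.007583∠-66.9° A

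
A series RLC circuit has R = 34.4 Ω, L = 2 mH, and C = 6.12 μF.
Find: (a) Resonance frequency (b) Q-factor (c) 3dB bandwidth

Step 1 — Resonance condition Im(Z)=0 gives ω₀ = 1/√(LC).
Step 2 — ω₀ = 1/√(0.002·6.12e-06) = 9039 rad/s.
Step 3 — f₀ = ω₀/(2π) = 1439 Hz.
Step 4 — Series Q: Q = ω₀L/R = 9039·0.002/34.4 = 0.5255.
Step 5 — 3dB bandwidth: Δω = ω₀/Q = 1.72e+04 rad/s; BW = Δω/(2π) = 2737 Hz.

(a) f₀ = 1439 Hz  (b) Q = 0.5255  (c) BW = 2737 Hz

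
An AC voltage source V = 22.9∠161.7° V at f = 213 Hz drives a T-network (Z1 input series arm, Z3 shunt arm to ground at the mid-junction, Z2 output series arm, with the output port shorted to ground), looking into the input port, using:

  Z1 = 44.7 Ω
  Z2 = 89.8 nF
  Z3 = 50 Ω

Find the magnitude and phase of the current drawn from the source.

Step 1 — Angular frequency: ω = 2π·f = 2π·213 = 1338 rad/s.
Step 2 — Component impedances:
  Z1: Z = R = 44.7 Ω
  Z2: Z = 1/(jωC) = -j/(ω·C) = 0 - j8321 Ω
  Z3: Z = R = 50 Ω
Step 3 — With the output port shorted to ground, the output series arm Z2 runs from the junction to ground; the shunt arm Z3 also runs from the junction to ground. They appear in parallel: Z3 || Z2 = 50 - j0.3004 Ω.
Step 4 — Series with input arm Z1: Z_in = Z1 + (Z3 || Z2) = 94.7 - j0.3004 Ω = 94.7∠-0.2° Ω.
Step 5 — Source phasor: V = 22.9∠161.7° V = -21.74 + j7.19 V.
Step 6 — Ohm's law: I = V / Z_total = (-21.74 + j7.19) / (94.7 - j0.3004) = -0.2298 + j0.0752 A.
Step 7 — Convert to polar: |I| = 0.2418 A, ∠I = 161.9°.

I = 0.2418∠161.9° A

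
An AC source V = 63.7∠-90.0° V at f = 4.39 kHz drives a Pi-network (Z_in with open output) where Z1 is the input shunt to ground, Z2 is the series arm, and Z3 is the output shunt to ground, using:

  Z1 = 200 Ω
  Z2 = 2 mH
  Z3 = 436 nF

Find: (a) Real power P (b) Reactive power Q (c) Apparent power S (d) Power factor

Step 1 — Angular frequency: ω = 2π·f = 2π·4390 = 2.758e+04 rad/s.
Step 2 — Component impedances:
  Z1: Z = R = 200 Ω
  Z2: Z = jωL = j·2.758e+04·0.002 = 0 + j55.17 Ω
  Z3: Z = 1/(jωC) = -j/(ω·C) = 0 - j83.15 Ω
Step 3 — With open output, the series arm Z2 and the output shunt Z3 appear in series to ground: Z2 + Z3 = 0 - j27.98 Ω.
Step 4 — Parallel with input shunt Z1: Z_in = Z1 || (Z2 + Z3) = 3.841 - j27.45 Ω = 27.71∠-82.0° Ω.
Step 5 — Source phasor: V = 63.7∠-90.0° V = 0 - j63.7 V.
Step 6 — Current: I = V / Z = 2.276 - j0.3185 A = 2.298∠-8.0° A.
Step 7 — Complex power: S = V·I* = 20.29 - j145 VA.
Step 8 — Real power: P = Re(S) = 20.29 W.
Step 9 — Reactive power: Q = Im(S) = -145 VAR.
Step 10 — Apparent power: |S| = 146.4 VA.
Step 11 — Power factor: PF = P/|S| = 0.1386 (leading).

(a) P = 20.29 W  (b) Q = -145 VAR  (c) S = 146.4 VA  (d) PF = 0.1386 (leading)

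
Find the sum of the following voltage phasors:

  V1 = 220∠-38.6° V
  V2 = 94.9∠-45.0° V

Step 1 — Convert each phasor to rectangular form:
  V1 = 220·(cos(-38.6°) + j·sin(-38.6°)) = 171.9 - j137.3 V
  V2 = 94.9·(cos(-45.0°) + j·sin(-45.0°)) = 67.1 - j67.1 V
Step 2 — Sum components: V_total = 239 - j204.4 V.
Step 3 — Convert to polar: |V_total| = 314.5 V, ∠V_total = -40.5°.

V_total = 314.5∠-40.5° V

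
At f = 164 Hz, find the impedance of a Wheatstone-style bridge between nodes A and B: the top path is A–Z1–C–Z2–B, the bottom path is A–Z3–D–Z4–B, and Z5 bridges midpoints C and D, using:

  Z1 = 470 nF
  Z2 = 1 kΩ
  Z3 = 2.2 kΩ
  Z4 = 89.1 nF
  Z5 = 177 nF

Step 1 — Angular frequency: ω = 2π·f = 2π·164 = 1030 rad/s.
Step 2 — Component impedances:
  Z1: Z = 1/(jωC) = -j/(ω·C) = 0 - j2065 Ω
  Z2: Z = R = 1000 Ω
  Z3: Z = R = 2200 Ω
  Z4: Z = 1/(jωC) = -j/(ω·C) = 0 - j1.089e+04 Ω
  Z5: Z = 1/(jωC) = -j/(ω·C) = 0 - j5483 Ω
Step 3 — Bridge requires nodal analysis (the Z5 bridge couples midpoints C and D, so the two paths cannot be reduced to a simple series/parallel combination). Setting node B to ground and injecting 1 A at node A, the 3-node admittance system at A, C, D solves to V_A = Z_AB = 1045 - j1404 Ω = 1750∠-53.4° Ω.

Z = 1045 - j1404 Ω = 1750∠-53.4° Ω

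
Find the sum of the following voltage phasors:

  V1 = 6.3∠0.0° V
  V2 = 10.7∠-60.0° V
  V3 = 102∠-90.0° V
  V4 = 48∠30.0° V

Step 1 — Convert each phasor to rectangular form:
  V1 = 6.3·(cos(0.0°) + j·sin(0.0°)) = 6.3 V
  V2 = 10.7·(cos(-60.0°) + j·sin(-60.0°)) = 5.35 - j9.266 V
  V3 = 102·(cos(-90.0°) + j·sin(-90.0°)) = 0 - j102 V
  V4 = 48·(cos(30.0°) + j·sin(30.0°)) = 41.57 + j24 V
Step 2 — Sum components: V_total = 53.22 - j87.27 V.
Step 3 — Convert to polar: |V_total| = 102.2 V, ∠V_total = -58.6°.

V_total = 102.2∠-58.6° V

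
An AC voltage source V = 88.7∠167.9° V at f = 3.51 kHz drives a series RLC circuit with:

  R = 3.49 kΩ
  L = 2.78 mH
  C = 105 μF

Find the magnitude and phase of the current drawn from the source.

Step 1 — Angular frequency: ω = 2π·f = 2π·3510 = 2.205e+04 rad/s.
Step 2 — Component impedances:
  R: Z = R = 3490 Ω
  L: Z = jωL = j·2.205e+04·0.00278 = 0 + j61.31 Ω
  C: Z = 1/(jωC) = -j/(ω·C) = 0 - j0.4318 Ω
Step 3 — Series combination: Z_total = R + L + C = 3490 + j60.88 Ω = 3491∠1.0° Ω.
Step 4 — Source phasor: V = 88.7∠167.9° V = -86.73 + j18.59 V.
Step 5 — Ohm's law: I = V / Z_total = (-86.73 + j18.59) / (3490 + j60.88) = -0.02475 + j0.005759 A.
Step 6 — Convert to polar: |I| = 0.02541 A, ∠I = 166.9°.

I = 0.02541∠166.9° A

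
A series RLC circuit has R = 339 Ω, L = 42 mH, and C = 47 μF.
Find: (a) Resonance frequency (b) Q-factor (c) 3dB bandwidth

Step 1 — Resonance: ω₀ = 1/√(LC) = 1/√(0.042·4.7e-05) = 711.7 rad/s.
Step 2 — f₀ = ω₀/(2π) = 113.3 Hz.
Step 3 — Series Q: Q = ω₀L/R = 711.7·0.042/339 = 0.08818.
Step 4 — Bandwidth: Δω = ω₀/Q = 8071 rad/s; BW = Δω/(2π) = 1285 Hz.

(a) f₀ = 113.3 Hz  (b) Q = 0.08818  (c) BW = 1285 Hz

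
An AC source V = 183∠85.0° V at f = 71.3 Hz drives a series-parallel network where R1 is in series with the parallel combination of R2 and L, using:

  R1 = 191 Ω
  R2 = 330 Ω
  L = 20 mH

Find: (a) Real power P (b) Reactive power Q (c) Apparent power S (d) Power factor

Step 1 — Angular frequency: ω = 2π·f = 2π·71.3 = 448 rad/s.
Step 2 — Component impedances:
  R1: Z = R = 191 Ω
  R2: Z = R = 330 Ω
  L: Z = jωL = j·448·0.02 = 0 + j8.96 Ω
Step 3 — Parallel branch: R2 || L = 1/(1/R2 + 1/L) = 0.2431 + j8.953 Ω.
Step 4 — Series with R1: Z_total = R1 + (R2 || L) = 191.2 + j8.953 Ω = 191.5∠2.7° Ω.
Step 5 — Source phasor: V = 183∠85.0° V = 15.95 + j182.3 V.
Step 6 — Current: I = V / Z = 0.1277 + j0.9473 A = 0.9559∠82.3° A.
Step 7 — Complex power: S = V·I* = 174.7 + j8.18 VA.
Step 8 — Real power: P = Re(S) = 174.7 W.
Step 9 — Reactive power: Q = Im(S) = 8.18 VAR.
Step 10 — Apparent power: |S| = 174.9 VA.
Step 11 — Power factor: PF = P/|S| = 0.9989 (lagging).

(a) P = 174.7 W  (b) Q = 8.18 VAR  (c) S = 174.9 VA  (d) PF = 0.9989 (lagging)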